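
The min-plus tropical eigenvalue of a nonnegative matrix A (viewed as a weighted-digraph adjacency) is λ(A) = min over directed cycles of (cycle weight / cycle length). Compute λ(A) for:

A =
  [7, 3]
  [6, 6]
λ(A) = 9/2

Enumerate directed cycles and compute their means (weight / length). Sample:
  cycle 0 → 0: weight = 7, length = 1, mean = 7/1 ≈ 7.000
  cycle 1 → 1: weight = 6, length = 1, mean = 6/1 ≈ 6.000
  cycle 0 → 1 → 0: weight = 9, length = 2, mean = 9/2 ≈ 4.500
  cycle 1 → 0 → 1: weight = 9, length = 2, mean = 9/2 ≈ 4.500
Minimum mean = 4.500, attained e.g. along the cycle 0 → 1 → 0 with weight 9 and length 2. So λ(A) = 9/2 = 9/2.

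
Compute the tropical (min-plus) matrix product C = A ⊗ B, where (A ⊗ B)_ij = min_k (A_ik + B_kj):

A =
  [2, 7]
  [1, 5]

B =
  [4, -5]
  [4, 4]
A ⊗ B =
  [6, -3]
  [5, -4]

Apply the min-plus product entry-by-entry:
  C[0][0] = min over k of (A[0][0] + B[0][0] = 2 + 4 = 6, A[0][1] + B[1][0] = 7 + 4 = 11) = 6 (attained at k = 0)
  C[0][1] = min over k of (A[0][0] + B[0][1] = 2 + -5 = -3, A[0][1] + B[1][1] = 7 + 4 = 11) = -3 (attained at k = 0)
  C[1][0] = min over k of (A[1][0] + B[0][0] = 1 + 4 = 5, A[1][1] + B[1][0] = 5 + 4 = 9) = 5 (attained at k = 0)
  C[1][1] = min over k of (A[1][0] + B[0][1] = 1 + -5 = -4, A[1][1] + B[1][1] = 5 + 4 = 9) = -4 (attained at k = 0)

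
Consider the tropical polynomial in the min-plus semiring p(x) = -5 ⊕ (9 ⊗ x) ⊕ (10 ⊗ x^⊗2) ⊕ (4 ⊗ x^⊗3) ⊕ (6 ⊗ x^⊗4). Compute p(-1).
p(-1) = -5

A tropical monomial a ⊗ x^⊗i evaluates to a + i · x. Evaluating each term at x = -1:
  Term 0 contributes -5 + 0 · -1 = -5
  Term 1 contributes 9 + 1 · -1 = 8
  Term 2 contributes 10 + 2 · -1 = 8
  Term 3 contributes 4 + 3 · -1 = 1
  Term 4 contributes 6 + 4 · -1 = 2
p(-1) = ⊕ of these = min[-5, 8, 8, 1, 2] = -5.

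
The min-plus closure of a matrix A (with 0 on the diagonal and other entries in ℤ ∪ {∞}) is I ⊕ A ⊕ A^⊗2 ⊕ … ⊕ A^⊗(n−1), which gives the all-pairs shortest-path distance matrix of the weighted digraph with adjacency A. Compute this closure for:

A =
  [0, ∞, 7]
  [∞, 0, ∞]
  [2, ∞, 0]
Closure =
  [0, ∞, 7]
  [∞, 0, ∞]
  [2, ∞, 0]

This is the Floyd-Warshall all-pairs shortest-path computation. For each intermediate vertex k = 0, 1, …, 2, update dist[i][j] ← min(dist[i][j], dist[i][k] + dist[k][j]). The final matrix gives, for each (i, j), the minimum total weight of any directed path from i to j (possibly empty when i = j).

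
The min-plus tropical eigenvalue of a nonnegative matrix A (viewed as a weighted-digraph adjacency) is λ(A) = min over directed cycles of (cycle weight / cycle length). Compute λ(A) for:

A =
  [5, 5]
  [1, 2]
λ(A) = 2

Enumerate directed cycles and compute their means (weight / length). Sample:
  cycle 0 → 0: weight = 5, length = 1, mean = 5/1 ≈ 5.000
  cycle 1 → 1: weight = 2, length = 1, mean = 2/1 ≈ 2.000
  cycle 0 → 1 → 0: weight = 6, length = 2, mean = 6/2 ≈ 3.000
  cycle 1 → 0 → 1: weight = 6, length = 2, mean = 6/2 ≈ 3.000
Minimum mean = 2.000, attained e.g. along the cycle 1 → 1 with weight 2 and length 1. So λ(A) = 2/1 = 2.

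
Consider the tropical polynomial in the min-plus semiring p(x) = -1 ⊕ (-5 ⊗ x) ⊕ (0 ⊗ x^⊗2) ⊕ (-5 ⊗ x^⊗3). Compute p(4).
p(4) = -1

A tropical monomial a ⊗ x^⊗i evaluates to a + i · x. Evaluating each term at x = 4:
  Term 0 contributes -1 + 0 · 4 = -1
  Term 1 contributes -5 + 1 · 4 = -1
  Term 2 contributes 0 + 2 · 4 = 8
  Term 3 contributes -5 + 3 · 4 = 7
p(4) = ⊕ of these = min[-1, -1, 8, 7] = -1.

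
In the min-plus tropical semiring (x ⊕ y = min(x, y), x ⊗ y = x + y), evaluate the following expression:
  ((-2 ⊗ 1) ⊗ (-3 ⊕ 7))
((-2 ⊗ 1) ⊗ (-3 ⊕ 7)) = -4

Expand innermost to outermost. Recall ⊕ takes the minimum of its arguments and ⊗ takes their sum. Working out the expression ((-2 ⊗ 1) ⊗ (-3 ⊕ 7)) gives -4.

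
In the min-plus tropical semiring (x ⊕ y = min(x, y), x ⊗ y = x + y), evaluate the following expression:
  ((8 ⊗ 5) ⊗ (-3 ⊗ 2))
((8 ⊗ 5) ⊗ (-3 ⊗ 2)) = 12

Expand innermost to outermost. Recall ⊕ takes the minimum of its arguments and ⊗ takes their sum. Working out the expression ((8 ⊗ 5) ⊗ (-3 ⊗ 2)) gives 12.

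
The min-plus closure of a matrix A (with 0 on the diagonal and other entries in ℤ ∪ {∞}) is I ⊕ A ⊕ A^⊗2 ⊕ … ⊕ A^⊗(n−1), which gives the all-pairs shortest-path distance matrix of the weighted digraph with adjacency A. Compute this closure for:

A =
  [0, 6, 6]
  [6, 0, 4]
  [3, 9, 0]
Closure =
  [0, 6, 6]
  [6, 0, 4]
  [3, 9, 0]

This is the Floyd-Warshall all-pairs shortest-path computation. For each intermediate vertex k = 0, 1, …, 2, update dist[i][j] ← min(dist[i][j], dist[i][k] + dist[k][j]). The final matrix gives, for each (i, j), the minimum total weight of any directed path from i to j (possibly empty when i = j).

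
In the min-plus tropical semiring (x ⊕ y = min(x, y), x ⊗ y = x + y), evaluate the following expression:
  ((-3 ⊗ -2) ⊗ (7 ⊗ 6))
((-3 ⊗ -2) ⊗ (7 ⊗ 6)) = 8

Expand innermost to outermost. Recall ⊕ takes the minimum of its arguments and ⊗ takes their sum. Working out the expression ((-3 ⊗ -2) ⊗ (7 ⊗ 6)) gives 8.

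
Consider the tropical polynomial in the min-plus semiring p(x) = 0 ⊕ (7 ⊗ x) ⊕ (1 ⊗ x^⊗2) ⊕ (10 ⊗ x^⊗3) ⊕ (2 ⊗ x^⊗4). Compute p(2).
p(2) = 0

A tropical monomial a ⊗ x^⊗i evaluates to a + i · x. Evaluating each term at x = 2:
  Term 0 contributes 0 + 0 · 2 = 0
  Term 1 contributes 7 + 1 · 2 = 9
  Term 2 contributes 1 + 2 · 2 = 5
  Term 3 contributes 10 + 3 · 2 = 16
  Term 4 contributes 2 + 4 · 2 = 10
p(2) = ⊕ of these = min[0, 9, 5, 16, 10] = 0.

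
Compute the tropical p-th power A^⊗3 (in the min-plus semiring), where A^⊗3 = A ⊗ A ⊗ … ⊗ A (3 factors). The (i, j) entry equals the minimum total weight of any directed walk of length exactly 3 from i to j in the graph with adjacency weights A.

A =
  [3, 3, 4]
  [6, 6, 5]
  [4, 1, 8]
A^⊗3 =
  [9, 8, 10]
  [12, 11, 11]
  [10, 7, 11]

Each entry (A^⊗3)_ij equals the minimum over all length-3 walks i = v_0 → v_1 → … → v_3 = j of Σ_t A[v_t][v_{t+1}]. For example, for (i, j) = (0, 2) we minimise over 9 possible intermediate vertex sequences; the minimum is 10, attained along the walk 0 → 0 → 0 → 2.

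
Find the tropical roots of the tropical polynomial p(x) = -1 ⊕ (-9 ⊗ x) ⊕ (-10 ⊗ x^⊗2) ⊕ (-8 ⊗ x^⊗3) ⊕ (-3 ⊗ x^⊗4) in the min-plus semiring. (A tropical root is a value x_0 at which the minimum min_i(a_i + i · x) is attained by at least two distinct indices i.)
Roots: {-5, -2, 1, 8}

Each tropical root is a break point of the lower envelope of the lines y = a_i + i · x (there are 5 lines, with slopes 0, 1, ..., 4). Only the lines that attain the minimum somewhere contribute to roots; other lines are dominated. Here the surviving (envelope) indices are i = 4, i = 3, i = 2, i = 1, i = 0.
Intersections between consecutive envelope lines give the roots: for adjacent envelope indices i < j the intersection is x = (a_i − a_j) / (j − i). Reading off the sorted break points: {-5, -2, 1, 8}.
Verification: at each break x_0, at least two indices attain the minimum of min_i(a_i + i · x_0).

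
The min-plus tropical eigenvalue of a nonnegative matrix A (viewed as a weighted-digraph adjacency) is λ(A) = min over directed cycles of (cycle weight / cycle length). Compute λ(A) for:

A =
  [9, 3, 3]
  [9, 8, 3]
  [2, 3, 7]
λ(A) = 5/2

Enumerate directed cycles and compute their means (weight / length). Sample:
  cycle 0 → 0: weight = 9, length = 1, mean = 9/1 ≈ 9.000
  cycle 1 → 1: weight = 8, length = 1, mean = 8/1 ≈ 8.000
  cycle 2 → 2: weight = 7, length = 1, mean = 7/1 ≈ 7.000
  cycle 0 → 1 → 0: weight = 12, length = 2, mean = 12/2 ≈ 6.000
  cycle 0 → 2 → 0: weight = 5, length = 2, mean = 5/2 ≈ 2.500
  cycle 1 → 0 → 1: weight = 12, length = 2, mean = 12/2 ≈ 6.000
Minimum mean = 2.500, attained e.g. along the cycle 0 → 2 → 0 with weight 5 and length 2. So λ(A) = 5/2 = 5/2.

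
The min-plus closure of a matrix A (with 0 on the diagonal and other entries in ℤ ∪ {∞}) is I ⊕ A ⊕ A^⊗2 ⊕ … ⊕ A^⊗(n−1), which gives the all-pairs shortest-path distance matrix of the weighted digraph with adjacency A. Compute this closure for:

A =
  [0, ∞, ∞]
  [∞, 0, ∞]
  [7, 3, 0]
Closure =
  [0, ∞, ∞]
  [∞, 0, ∞]
  [7, 3, 0]

This is the Floyd-Warshall all-pairs shortest-path computation. For each intermediate vertex k = 0, 1, …, 2, update dist[i][j] ← min(dist[i][j], dist[i][k] + dist[k][j]). The final matrix gives, for each (i, j), the minimum total weight of any directed path from i to j (possibly empty when i = j).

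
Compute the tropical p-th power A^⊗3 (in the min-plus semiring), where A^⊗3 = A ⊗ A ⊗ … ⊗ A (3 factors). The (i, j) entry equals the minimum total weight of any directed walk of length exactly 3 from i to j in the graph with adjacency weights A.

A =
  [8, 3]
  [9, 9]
A^⊗3 =
  [20, 15]
  [21, 20]

Each entry (A^⊗3)_ij equals the minimum over all length-3 walks i = v_0 → v_1 → … → v_3 = j of Σ_t A[v_t][v_{t+1}]. For example, for (i, j) = (0, 1) we minimise over 4 possible intermediate vertex sequences; the minimum is 15, attained along the walk 0 → 1 → 0 → 1.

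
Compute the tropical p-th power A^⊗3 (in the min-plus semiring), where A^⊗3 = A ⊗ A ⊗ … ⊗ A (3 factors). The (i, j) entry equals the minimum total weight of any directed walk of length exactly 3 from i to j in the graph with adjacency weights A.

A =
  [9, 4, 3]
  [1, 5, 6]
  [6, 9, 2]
A^⊗3 =
  [10, 9, 7]
  [6, 10, 6]
  [10, 12, 6]

Each entry (A^⊗3)_ij equals the minimum over all length-3 walks i = v_0 → v_1 → … → v_3 = j of Σ_t A[v_t][v_{t+1}]. For example, for (i, j) = (0, 2) we minimise over 9 possible intermediate vertex sequences; the minimum is 7, attained along the walk 0 → 2 → 2 → 2.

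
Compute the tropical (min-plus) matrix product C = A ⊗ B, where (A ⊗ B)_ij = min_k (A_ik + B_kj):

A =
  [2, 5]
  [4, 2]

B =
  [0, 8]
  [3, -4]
A ⊗ B =
  [2, 1]
  [4, -2]

Apply the min-plus product entry-by-entry:
  C[0][0] = min over k of (A[0][0] + B[0][0] = 2 + 0 = 2, A[0][1] + B[1][0] = 5 + 3 = 8) = 2 (attained at k = 0)
  C[0][1] = min over k of (A[0][0] + B[0][1] = 2 + 8 = 10, A[0][1] + B[1][1] = 5 + -4 = 1) = 1 (attained at k = 1)
  C[1][0] = min over k of (A[1][0] + B[0][0] = 4 + 0 = 4, A[1][1] + B[1][0] = 2 + 3 = 5) = 4 (attained at k = 0)
  C[1][1] = min over k of (A[1][0] + B[0][1] = 4 + 8 = 12, A[1][1] + B[1][1] = 2 + -4 = -2) = -2 (attained at k = 1)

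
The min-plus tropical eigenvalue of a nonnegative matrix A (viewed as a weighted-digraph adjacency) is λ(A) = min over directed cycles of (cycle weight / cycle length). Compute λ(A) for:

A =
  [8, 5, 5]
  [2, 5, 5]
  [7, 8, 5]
λ(A) = 7/2

Enumerate directed cycles and compute their means (weight / length). Sample:
  cycle 0 → 0: weight = 8, length = 1, mean = 8/1 ≈ 8.000
  cycle 1 → 1: weight = 5, length = 1, mean = 5/1 ≈ 5.000
  cycle 2 → 2: weight = 5, length = 1, mean = 5/1 ≈ 5.000
  cycle 0 → 1 → 0: weight = 7, length = 2, mean = 7/2 ≈ 3.500
  cycle 0 → 2 → 0: weight = 12, length = 2, mean = 12/2 ≈ 6.000
  cycle 1 → 0 → 1: weight = 7, length = 2, mean = 7/2 ≈ 3.500
Minimum mean = 3.500, attained e.g. along the cycle 0 → 1 → 0 with weight 7 and length 2. So λ(A) = 7/2 = 7/2.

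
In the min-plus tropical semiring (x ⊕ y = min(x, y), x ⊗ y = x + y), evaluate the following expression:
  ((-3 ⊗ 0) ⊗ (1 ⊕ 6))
((-3 ⊗ 0) ⊗ (1 ⊕ 6)) = -2

Expand innermost to outermost. Recall ⊕ takes the minimum of its arguments and ⊗ takes their sum. Working out the expression ((-3 ⊗ 0) ⊗ (1 ⊕ 6)) gives -2.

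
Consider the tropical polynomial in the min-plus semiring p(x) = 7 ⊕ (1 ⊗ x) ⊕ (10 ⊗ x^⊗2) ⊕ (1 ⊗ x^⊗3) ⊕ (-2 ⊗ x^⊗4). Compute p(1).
p(1) = 2

A tropical monomial a ⊗ x^⊗i evaluates to a + i · x. Evaluating each term at x = 1:
  Term 0 contributes 7 + 0 · 1 = 7
  Term 1 contributes 1 + 1 · 1 = 2
  Term 2 contributes 10 + 2 · 1 = 12
  Term 3 contributes 1 + 3 · 1 = 4
  Term 4 contributes -2 + 4 · 1 = 2
p(1) = ⊕ of these = min[7, 2, 12, 4, 2] = 2.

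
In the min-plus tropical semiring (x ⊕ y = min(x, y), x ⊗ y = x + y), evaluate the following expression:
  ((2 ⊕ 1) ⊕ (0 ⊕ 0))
((2 ⊕ 1) ⊕ (0 ⊕ 0)) = 0

Expand innermost to outermost. Recall ⊕ takes the minimum of its arguments and ⊗ takes their sum. Working out the expression ((2 ⊕ 1) ⊕ (0 ⊕ 0)) gives 0.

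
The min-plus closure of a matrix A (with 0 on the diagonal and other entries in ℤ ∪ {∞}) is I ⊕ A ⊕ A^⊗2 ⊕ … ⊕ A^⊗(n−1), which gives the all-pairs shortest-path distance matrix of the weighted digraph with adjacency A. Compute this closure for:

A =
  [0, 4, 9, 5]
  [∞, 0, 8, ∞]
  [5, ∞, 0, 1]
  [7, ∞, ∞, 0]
Closure =
  [0, 4, 9, 5]
  [13, 0, 8, 9]
  [5, 9, 0, 1]
  [7, 11, 16, 0]

This is the Floyd-Warshall all-pairs shortest-path computation. For each intermediate vertex k = 0, 1, …, 3, update dist[i][j] ← min(dist[i][j], dist[i][k] + dist[k][j]). The final matrix gives, for each (i, j), the minimum total weight of any directed path from i to j (possibly empty when i = j).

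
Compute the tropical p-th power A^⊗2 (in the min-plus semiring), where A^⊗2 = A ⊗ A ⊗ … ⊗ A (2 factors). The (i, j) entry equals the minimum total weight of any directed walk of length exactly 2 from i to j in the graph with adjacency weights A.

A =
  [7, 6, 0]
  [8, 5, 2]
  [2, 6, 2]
A^⊗2 =
  [2, 6, 2]
  [4, 8, 4]
  [4, 8, 2]

Each entry (A^⊗2)_ij equals the minimum over all length-2 walks i = v_0 → v_1 → … → v_2 = j of Σ_t A[v_t][v_{t+1}]. For example, for (i, j) = (0, 2) we minimise over 3 possible intermediate vertex sequences; the minimum is 2, attained along the walk 0 → 2 → 2.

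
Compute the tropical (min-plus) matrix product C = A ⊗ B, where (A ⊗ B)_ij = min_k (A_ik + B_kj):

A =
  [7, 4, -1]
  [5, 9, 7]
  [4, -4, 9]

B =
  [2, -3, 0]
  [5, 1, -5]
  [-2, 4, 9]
A ⊗ B =
  [-3, 3, -1]
  [5, 2, 4]
  [1, -3, -9]

Apply the min-plus product entry-by-entry:
  C[0][0] = min over k of (A[0][0] + B[0][0] = 7 + 2 = 9, A[0][1] + B[1][0] = 4 + 5 = 9, A[0][2] + B[2][0] = -1 + -2 = -3) = -3 (attained at k = 2)
  C[0][1] = min over k of (A[0][0] + B[0][1] = 7 + -3 = 4, A[0][1] + B[1][1] = 4 + 1 = 5, A[0][2] + B[2][1] = -1 + 4 = 3) = 3 (attained at k = 2)
  C[0][2] = min over k of (A[0][0] + B[0][2] = 7 + 0 = 7, A[0][1] + B[1][2] = 4 + -5 = -1, A[0][2] + B[2][2] = -1 + 9 = 8) = -1 (attained at k = 1)
  C[1][0] = min over k of (A[1][0] + B[0][0] = 5 + 2 = 7, A[1][1] + B[1][0] = 9 + 5 = 14, A[1][2] + B[2][0] = 7 + -2 = 5) = 5 (attained at k = 2)
  C[1][1] = min over k of (A[1][0] + B[0][1] = 5 + -3 = 2, A[1][1] + B[1][1] = 9 + 1 = 10, A[1][2] + B[2][1] = 7 + 4 = 11) = 2 (attained at k = 0)
  C[1][2] = min over k of (A[1][0] + B[0][2] = 5 + 0 = 5, A[1][1] + B[1][2] = 9 + -5 = 4, A[1][2] + B[2][2] = 7 + 9 = 16) = 4 (attained at k = 1)
  C[2][0] = min over k of (A[2][0] + B[0][0] = 4 + 2 = 6, A[2][1] + B[1][0] = -4 + 5 = 1, A[2][2] + B[2][0] = 9 + -2 = 7) = 1 (attained at k = 1)
  C[2][1] = min over k of (A[2][0] + B[0][1] = 4 + -3 = 1, A[2][1] + B[1][1] = -4 + 1 = -3, A[2][2] + B[2][1] = 9 + 4 = 13) = -3 (attained at k = 1)
  C[2][2] = min over k of (A[2][0] + B[0][2] = 4 + 0 = 4, A[2][1] + B[1][2] = -4 + -5 = -9, A[2][2] + B[2][2] = 9 + 9 = 18) = -9 (attained at k = 1)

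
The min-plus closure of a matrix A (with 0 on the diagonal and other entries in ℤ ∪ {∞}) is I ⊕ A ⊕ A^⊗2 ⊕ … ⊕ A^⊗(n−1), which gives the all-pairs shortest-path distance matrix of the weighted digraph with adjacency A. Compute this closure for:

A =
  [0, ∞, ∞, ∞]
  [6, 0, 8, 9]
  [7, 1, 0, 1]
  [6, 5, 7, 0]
Closure =
  [0, ∞, ∞, ∞]
  [6, 0, 8, 9]
  [7, 1, 0, 1]
  [6, 5, 7, 0]

This is the Floyd-Warshall all-pairs shortest-path computation. For each intermediate vertex k = 0, 1, …, 3, update dist[i][j] ← min(dist[i][j], dist[i][k] + dist[k][j]). The final matrix gives, for each (i, j), the minimum total weight of any directed path from i to j (possibly empty when i = j).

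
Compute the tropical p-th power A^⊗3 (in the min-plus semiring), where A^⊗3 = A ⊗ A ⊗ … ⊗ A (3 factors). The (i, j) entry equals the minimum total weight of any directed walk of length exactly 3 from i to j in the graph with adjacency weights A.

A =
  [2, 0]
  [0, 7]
A^⊗3 =
  [2, 0]
  [0, 2]

Each entry (A^⊗3)_ij equals the minimum over all length-3 walks i = v_0 → v_1 → … → v_3 = j of Σ_t A[v_t][v_{t+1}]. For example, for (i, j) = (0, 1) we minimise over 4 possible intermediate vertex sequences; the minimum is 0, attained along the walk 0 → 1 → 0 → 1.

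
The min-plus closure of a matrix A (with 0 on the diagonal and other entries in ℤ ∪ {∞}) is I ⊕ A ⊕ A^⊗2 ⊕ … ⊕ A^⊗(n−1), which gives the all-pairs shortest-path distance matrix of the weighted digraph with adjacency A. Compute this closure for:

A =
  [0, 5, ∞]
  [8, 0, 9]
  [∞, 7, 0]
Closure =
  [0, 5, 14]
  [8, 0, 9]
  [15, 7, 0]

This is the Floyd-Warshall all-pairs shortest-path computation. For each intermediate vertex k = 0, 1, …, 2, update dist[i][j] ← min(dist[i][j], dist[i][k] + dist[k][j]). The final matrix gives, for each (i, j), the minimum total weight of any directed path from i to j (possibly empty when i = j).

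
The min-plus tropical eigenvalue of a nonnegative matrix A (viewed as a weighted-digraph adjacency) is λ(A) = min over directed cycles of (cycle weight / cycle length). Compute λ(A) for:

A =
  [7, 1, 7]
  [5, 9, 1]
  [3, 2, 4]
λ(A) = 3/2

Enumerate directed cycles and compute their means (weight / length). Sample:
  cycle 0 → 0: weight = 7, length = 1, mean = 7/1 ≈ 7.000
  cycle 1 → 1: weight = 9, length = 1, mean = 9/1 ≈ 9.000
  cycle 2 → 2: weight = 4, length = 1, mean = 4/1 ≈ 4.000
  cycle 0 → 1 → 0: weight = 6, length = 2, mean = 6/2 ≈ 3.000
  cycle 0 → 2 → 0: weight = 10, length = 2, mean = 10/2 ≈ 5.000
  cycle 1 → 0 → 1: weight = 6, length = 2, mean = 6/2 ≈ 3.000
Minimum mean = 1.500, attained e.g. along the cycle 1 → 2 → 1 with weight 3 and length 2. So λ(A) = 3/2 = 3/2.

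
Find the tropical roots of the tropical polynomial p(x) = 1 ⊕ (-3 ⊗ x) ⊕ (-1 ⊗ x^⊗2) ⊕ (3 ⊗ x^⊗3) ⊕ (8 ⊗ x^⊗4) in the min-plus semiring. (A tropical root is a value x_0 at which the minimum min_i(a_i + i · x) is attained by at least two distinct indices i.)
Roots: {-5, -4, -2, 4}

Each tropical root is a break point of the lower envelope of the lines y = a_i + i · x (there are 5 lines, with slopes 0, 1, ..., 4). Only the lines that attain the minimum somewhere contribute to roots; other lines are dominated. Here the surviving (envelope) indices are i = 4, i = 3, i = 2, i = 1, i = 0.
Intersections between consecutive envelope lines give the roots: for adjacent envelope indices i < j the intersection is x = (a_i − a_j) / (j − i). Reading off the sorted break points: {-5, -4, -2, 4}.
Verification: at each break x_0, at least two indices attain the minimum of min_i(a_i + i · x_0).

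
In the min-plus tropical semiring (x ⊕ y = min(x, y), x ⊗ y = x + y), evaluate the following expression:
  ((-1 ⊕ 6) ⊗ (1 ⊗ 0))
((-1 ⊕ 6) ⊗ (1 ⊗ 0)) = 0

Expand innermost to outermost. Recall ⊕ takes the minimum of its arguments and ⊗ takes their sum. Working out the expression ((-1 ⊕ 6) ⊗ (1 ⊗ 0)) gives 0.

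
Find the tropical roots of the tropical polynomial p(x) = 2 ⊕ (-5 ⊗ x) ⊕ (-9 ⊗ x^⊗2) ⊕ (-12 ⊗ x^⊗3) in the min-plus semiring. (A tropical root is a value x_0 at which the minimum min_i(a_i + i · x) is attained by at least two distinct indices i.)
Roots: {3, 4, 7}

Each tropical root is a break point of the lower envelope of the lines y = a_i + i · x (there are 4 lines, with slopes 0, 1, ..., 3). Only the lines that attain the minimum somewhere contribute to roots; other lines are dominated. Here the surviving (envelope) indices are i = 3, i = 2, i = 1, i = 0.
Intersections between consecutive envelope lines give the roots: for adjacent envelope indices i < j the intersection is x = (a_i − a_j) / (j − i). Reading off the sorted break points: {3, 4, 7}.
Verification: at each break x_0, at least two indices attain the minimum of min_i(a_i + i · x_0).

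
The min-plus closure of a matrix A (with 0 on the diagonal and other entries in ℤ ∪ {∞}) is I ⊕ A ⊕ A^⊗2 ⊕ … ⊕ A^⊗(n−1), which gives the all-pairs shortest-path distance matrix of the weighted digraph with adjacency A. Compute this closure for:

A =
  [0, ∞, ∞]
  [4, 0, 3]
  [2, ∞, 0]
Closure =
  [0, ∞, ∞]
  [4, 0, 3]
  [2, ∞, 0]

This is the Floyd-Warshall all-pairs shortest-path computation. For each intermediate vertex k = 0, 1, …, 2, update dist[i][j] ← min(dist[i][j], dist[i][k] + dist[k][j]). The final matrix gives, for each (i, j), the minimum total weight of any directed path from i to j (possibly empty when i = j).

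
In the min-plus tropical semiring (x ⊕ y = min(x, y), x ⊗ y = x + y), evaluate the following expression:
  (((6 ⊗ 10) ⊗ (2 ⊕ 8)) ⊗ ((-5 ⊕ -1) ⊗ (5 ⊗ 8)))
(((6 ⊗ 10) ⊗ (2 ⊕ 8)) ⊗ ((-5 ⊕ -1) ⊗ (5 ⊗ 8))) = 26

Expand innermost to outermost. Recall ⊕ takes the minimum of its arguments and ⊗ takes their sum. Working out the expression (((6 ⊗ 10) ⊗ (2 ⊕ 8)) ⊗ ((-5 ⊕ -1) ⊗ (5 ⊗ 8))) gives 26.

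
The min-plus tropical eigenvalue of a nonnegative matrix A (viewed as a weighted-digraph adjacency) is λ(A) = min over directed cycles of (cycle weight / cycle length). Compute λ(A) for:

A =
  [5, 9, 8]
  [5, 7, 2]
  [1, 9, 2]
λ(A) = 2

Enumerate directed cycles and compute their means (weight / length). Sample:
  cycle 0 → 0: weight = 5, length = 1, mean = 5/1 ≈ 5.000
  cycle 1 → 1: weight = 7, length = 1, mean = 7/1 ≈ 7.000
  cycle 2 → 2: weight = 2, length = 1, mean = 2/1 ≈ 2.000
  cycle 0 → 1 → 0: weight = 14, length = 2, mean = 14/2 ≈ 7.000
  cycle 0 → 2 → 0: weight = 9, length = 2, mean = 9/2 ≈ 4.500
  cycle 1 → 0 → 1: weight = 14, length = 2, mean = 14/2 ≈ 7.000
Minimum mean = 2.000, attained e.g. along the cycle 2 → 2 with weight 2 and length 1. So λ(A) = 2/1 = 2.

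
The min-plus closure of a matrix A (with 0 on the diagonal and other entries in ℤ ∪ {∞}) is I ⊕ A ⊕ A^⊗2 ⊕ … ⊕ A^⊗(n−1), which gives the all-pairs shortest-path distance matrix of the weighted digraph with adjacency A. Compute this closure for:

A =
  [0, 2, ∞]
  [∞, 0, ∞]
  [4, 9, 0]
Closure =
  [0, 2, ∞]
  [∞, 0, ∞]
  [4, 6, 0]

This is the Floyd-Warshall all-pairs shortest-path computation. For each intermediate vertex k = 0, 1, …, 2, update dist[i][j] ← min(dist[i][j], dist[i][k] + dist[k][j]). The final matrix gives, for each (i, j), the minimum total weight of any directed path from i to j (possibly empty when i = j).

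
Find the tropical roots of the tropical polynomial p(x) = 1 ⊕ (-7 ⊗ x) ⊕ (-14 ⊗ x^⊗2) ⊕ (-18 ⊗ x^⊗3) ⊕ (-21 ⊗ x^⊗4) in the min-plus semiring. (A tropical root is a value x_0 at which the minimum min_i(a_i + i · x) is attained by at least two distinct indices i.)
Roots: {3, 4, 7, 8}

Each tropical root is a break point of the lower envelope of the lines y = a_i + i · x (there are 5 lines, with slopes 0, 1, ..., 4). Only the lines that attain the minimum somewhere contribute to roots; other lines are dominated. Here the surviving (envelope) indices are i = 4, i = 3, i = 2, i = 1, i = 0.
Intersections between consecutive envelope lines give the roots: for adjacent envelope indices i < j the intersection is x = (a_i − a_j) / (j − i). Reading off the sorted break points: {3, 4, 7, 8}.
Verification: at each break x_0, at least two indices attain the minimum of min_i(a_i + i · x_0).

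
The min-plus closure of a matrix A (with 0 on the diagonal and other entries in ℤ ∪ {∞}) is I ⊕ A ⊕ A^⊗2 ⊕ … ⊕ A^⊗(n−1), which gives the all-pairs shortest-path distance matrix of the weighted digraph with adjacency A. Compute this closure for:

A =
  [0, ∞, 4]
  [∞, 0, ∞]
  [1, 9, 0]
Closure =
  [0, 13, 4]
  [∞, 0, ∞]
  [1, 9, 0]

This is the Floyd-Warshall all-pairs shortest-path computation. For each intermediate vertex k = 0, 1, …, 2, update dist[i][j] ← min(dist[i][j], dist[i][k] + dist[k][j]). The final matrix gives, for each (i, j), the minimum total weight of any directed path from i to j (possibly empty when i = j).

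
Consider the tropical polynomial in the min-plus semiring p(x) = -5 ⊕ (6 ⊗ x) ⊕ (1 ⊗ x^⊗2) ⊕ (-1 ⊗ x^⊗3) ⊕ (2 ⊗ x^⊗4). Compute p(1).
p(1) = -5

A tropical monomial a ⊗ x^⊗i evaluates to a + i · x. Evaluating each term at x = 1:
  Term 0 contributes -5 + 0 · 1 = -5
  Term 1 contributes 6 + 1 · 1 = 7
  Term 2 contributes 1 + 2 · 1 = 3
  Term 3 contributes -1 + 3 · 1 = 2
  Term 4 contributes 2 + 4 · 1 = 6
p(1) = ⊕ of these = min[-5, 7, 3, 2, 6] = -5.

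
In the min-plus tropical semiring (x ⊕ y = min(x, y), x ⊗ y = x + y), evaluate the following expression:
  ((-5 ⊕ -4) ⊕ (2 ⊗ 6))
((-5 ⊕ -4) ⊕ (2 ⊗ 6)) = -5

Expand innermost to outermost. Recall ⊕ takes the minimum of its arguments and ⊗ takes their sum. Working out the expression ((-5 ⊕ -4) ⊕ (2 ⊗ 6)) gives -5.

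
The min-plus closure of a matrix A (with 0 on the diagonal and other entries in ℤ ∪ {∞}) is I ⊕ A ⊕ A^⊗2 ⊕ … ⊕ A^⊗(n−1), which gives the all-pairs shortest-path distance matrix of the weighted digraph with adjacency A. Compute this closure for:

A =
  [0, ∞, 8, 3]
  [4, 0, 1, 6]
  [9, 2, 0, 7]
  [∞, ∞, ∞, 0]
Closure =
  [0, 10, 8, 3]
  [4, 0, 1, 6]
  [6, 2, 0, 7]
  [∞, ∞, ∞, 0]

This is the Floyd-Warshall all-pairs shortest-path computation. For each intermediate vertex k = 0, 1, …, 3, update dist[i][j] ← min(dist[i][j], dist[i][k] + dist[k][j]). The final matrix gives, for each (i, j), the minimum total weight of any directed path from i to j (possibly empty when i = j).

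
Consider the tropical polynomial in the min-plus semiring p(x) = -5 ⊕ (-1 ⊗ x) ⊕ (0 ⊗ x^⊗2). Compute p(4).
p(4) = -5

A tropical monomial a ⊗ x^⊗i evaluates to a + i · x. Evaluating each term at x = 4:
  Term 0 contributes -5 + 0 · 4 = -5
  Term 1 contributes -1 + 1 · 4 = 3
  Term 2 contributes 0 + 2 · 4 = 8
p(4) = ⊕ of these = min[-5, 3, 8] = -5.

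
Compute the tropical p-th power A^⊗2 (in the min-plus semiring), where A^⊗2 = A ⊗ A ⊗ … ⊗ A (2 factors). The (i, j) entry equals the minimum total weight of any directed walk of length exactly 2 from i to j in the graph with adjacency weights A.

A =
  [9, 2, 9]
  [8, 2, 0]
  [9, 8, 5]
A^⊗2 =
  [10, 4, 2]
  [9, 4, 2]
  [14, 10, 8]

Each entry (A^⊗2)_ij equals the minimum over all length-2 walks i = v_0 → v_1 → … → v_2 = j of Σ_t A[v_t][v_{t+1}]. For example, for (i, j) = (0, 2) we minimise over 3 possible intermediate vertex sequences; the minimum is 2, attained along the walk 0 → 1 → 2.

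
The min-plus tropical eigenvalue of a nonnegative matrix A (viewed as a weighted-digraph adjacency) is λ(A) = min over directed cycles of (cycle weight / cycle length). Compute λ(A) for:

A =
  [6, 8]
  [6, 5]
λ(A) = 5

Enumerate directed cycles and compute their means (weight / length). Sample:
  cycle 0 → 0: weight = 6, length = 1, mean = 6/1 ≈ 6.000
  cycle 1 → 1: weight = 5, length = 1, mean = 5/1 ≈ 5.000
  cycle 0 → 1 → 0: weight = 14, length = 2, mean = 14/2 ≈ 7.000
  cycle 1 → 0 → 1: weight = 14, length = 2, mean = 14/2 ≈ 7.000
Minimum mean = 5.000, attained e.g. along the cycle 1 → 1 with weight 5 and length 1. So λ(A) = 5/1 = 5.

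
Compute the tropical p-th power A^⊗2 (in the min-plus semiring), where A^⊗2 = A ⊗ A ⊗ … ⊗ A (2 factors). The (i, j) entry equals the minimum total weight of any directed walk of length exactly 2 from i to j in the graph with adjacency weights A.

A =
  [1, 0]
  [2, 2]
A^⊗2 =
  [2, 1]
  [3, 2]

Each entry (A^⊗2)_ij equals the minimum over all length-2 walks i = v_0 → v_1 → … → v_2 = j of Σ_t A[v_t][v_{t+1}]. For example, for (i, j) = (0, 1) we minimise over 2 possible intermediate vertex sequences; the minimum is 1, attained along the walk 0 → 0 → 1.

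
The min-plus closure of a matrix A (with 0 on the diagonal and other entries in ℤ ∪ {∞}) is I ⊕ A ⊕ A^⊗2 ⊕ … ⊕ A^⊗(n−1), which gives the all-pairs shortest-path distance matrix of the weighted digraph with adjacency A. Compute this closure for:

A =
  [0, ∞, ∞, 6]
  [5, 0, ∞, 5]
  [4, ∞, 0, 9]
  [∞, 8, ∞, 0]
Closure =
  [0, 14, ∞, 6]
  [5, 0, ∞, 5]
  [4, 17, 0, 9]
  [13, 8, ∞, 0]

This is the Floyd-Warshall all-pairs shortest-path computation. For each intermediate vertex k = 0, 1, …, 3, update dist[i][j] ← min(dist[i][j], dist[i][k] + dist[k][j]). The final matrix gives, for each (i, j), the minimum total weight of any directed path from i to j (possibly empty when i = j).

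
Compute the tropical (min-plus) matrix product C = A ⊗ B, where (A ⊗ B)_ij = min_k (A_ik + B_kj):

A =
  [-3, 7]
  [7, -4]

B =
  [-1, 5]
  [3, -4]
A ⊗ B =
  [-4, 2]
  [-1, -8]

Apply the min-plus product entry-by-entry:
  C[0][0] = min over k of (A[0][0] + B[0][0] = -3 + -1 = -4, A[0][1] + B[1][0] = 7 + 3 = 10) = -4 (attained at k = 0)
  C[0][1] = min over k of (A[0][0] + B[0][1] = -3 + 5 = 2, A[0][1] + B[1][1] = 7 + -4 = 3) = 2 (attained at k = 0)
  C[1][0] = min over k of (A[1][0] + B[0][0] = 7 + -1 = 6, A[1][1] + B[1][0] = -4 + 3 = -1) = -1 (attained at k = 1)
  C[1][1] = min over k of (A[1][0] + B[0][1] = 7 + 5 = 12, A[1][1] + B[1][1] = -4 + -4 = -8) = -8 (attained at k = 1)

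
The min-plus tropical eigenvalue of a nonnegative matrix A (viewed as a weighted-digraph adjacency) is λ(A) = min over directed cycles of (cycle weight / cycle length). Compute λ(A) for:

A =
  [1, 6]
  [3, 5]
λ(A) = 1

Enumerate directed cycles and compute their means (weight / length). Sample:
  cycle 0 → 0: weight = 1, length = 1, mean = 1/1 ≈ 1.000
  cycle 1 → 1: weight = 5, length = 1, mean = 5/1 ≈ 5.000
  cycle 0 → 1 → 0: weight = 9, length = 2, mean = 9/2 ≈ 4.500
  cycle 1 → 0 → 1: weight = 9, length = 2, mean = 9/2 ≈ 4.500
Minimum mean = 1.000, attained e.g. along the cycle 0 → 0 with weight 1 and length 1. So λ(A) = 1/1 = 1.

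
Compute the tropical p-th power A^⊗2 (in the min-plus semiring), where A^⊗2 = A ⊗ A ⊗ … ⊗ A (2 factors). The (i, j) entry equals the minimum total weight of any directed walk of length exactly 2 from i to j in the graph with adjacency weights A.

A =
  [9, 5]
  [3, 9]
A^⊗2 =
  [8, 14]
  [12, 8]

Each entry (A^⊗2)_ij equals the minimum over all length-2 walks i = v_0 → v_1 → … → v_2 = j of Σ_t A[v_t][v_{t+1}]. For example, for (i, j) = (0, 1) we minimise over 2 possible intermediate vertex sequences; the minimum is 14, attained along the walk 0 → 0 → 1.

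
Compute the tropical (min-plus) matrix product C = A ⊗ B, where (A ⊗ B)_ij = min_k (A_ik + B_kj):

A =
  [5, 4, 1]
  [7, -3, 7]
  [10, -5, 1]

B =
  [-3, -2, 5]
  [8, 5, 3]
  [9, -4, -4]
A ⊗ B =
  [2, -3, -3]
  [4, 2, 0]
  [3, -3, -3]

Apply the min-plus product entry-by-entry:
  C[0][0] = min over k of (A[0][0] + B[0][0] = 5 + -3 = 2, A[0][1] + B[1][0] = 4 + 8 = 12, A[0][2] + B[2][0] = 1 + 9 = 10) = 2 (attained at k = 0)
  C[0][1] = min over k of (A[0][0] + B[0][1] = 5 + -2 = 3, A[0][1] + B[1][1] = 4 + 5 = 9, A[0][2] + B[2][1] = 1 + -4 = -3) = -3 (attained at k = 2)
  C[0][2] = min over k of (A[0][0] + B[0][2] = 5 + 5 = 10, A[0][1] + B[1][2] = 4 + 3 = 7, A[0][2] + B[2][2] = 1 + -4 = -3) = -3 (attained at k = 2)
  C[1][0] = min over k of (A[1][0] + B[0][0] = 7 + -3 = 4, A[1][1] + B[1][0] = -3 + 8 = 5, A[1][2] + B[2][0] = 7 + 9 = 16) = 4 (attained at k = 0)
  C[1][1] = min over k of (A[1][0] + B[0][1] = 7 + -2 = 5, A[1][1] + B[1][1] = -3 + 5 = 2, A[1][2] + B[2][1] = 7 + -4 = 3) = 2 (attained at k = 1)
  C[1][2] = min over k of (A[1][0] + B[0][2] = 7 + 5 = 12, A[1][1] + B[1][2] = -3 + 3 = 0, A[1][2] + B[2][2] = 7 + -4 = 3) = 0 (attained at k = 1)
  C[2][0] = min over k of (A[2][0] + B[0][0] = 10 + -3 = 7, A[2][1] + B[1][0] = -5 + 8 = 3, A[2][2] + B[2][0] = 1 + 9 = 10) = 3 (attained at k = 1)
  C[2][1] = min over k of (A[2][0] + B[0][1] = 10 + -2 = 8, A[2][1] + B[1][1] = -5 + 5 = 0, A[2][2] + B[2][1] = 1 + -4 = -3) = -3 (attained at k = 2)
  C[2][2] = min over k of (A[2][0] + B[0][2] = 10 + 5 = 15, A[2][1] + B[1][2] = -5 + 3 = -2, A[2][2] + B[2][2] = 1 + -4 = -3) = -3 (attained at k = 2)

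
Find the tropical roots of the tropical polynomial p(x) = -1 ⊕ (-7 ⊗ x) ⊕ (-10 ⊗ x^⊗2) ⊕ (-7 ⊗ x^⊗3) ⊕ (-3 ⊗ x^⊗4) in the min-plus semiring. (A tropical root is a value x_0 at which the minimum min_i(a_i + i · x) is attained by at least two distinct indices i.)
Roots: {-4, -3, 3, 6}

Each tropical root is a break point of the lower envelope of the lines y = a_i + i · x (there are 5 lines, with slopes 0, 1, ..., 4). Only the lines that attain the minimum somewhere contribute to roots; other lines are dominated. Here the surviving (envelope) indices are i = 4, i = 3, i = 2, i = 1, i = 0.
Intersections between consecutive envelope lines give the roots: for adjacent envelope indices i < j the intersection is x = (a_i − a_j) / (j − i). Reading off the sorted break points: {-4, -3, 3, 6}.
Verification: at each break x_0, at least two indices attain the minimum of min_i(a_i + i · x_0).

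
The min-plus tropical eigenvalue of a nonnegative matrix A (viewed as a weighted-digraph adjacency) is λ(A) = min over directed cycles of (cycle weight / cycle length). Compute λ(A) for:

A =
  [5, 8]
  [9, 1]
λ(A) = 1

Enumerate directed cycles and compute their means (weight / length). Sample:
  cycle 0 → 0: weight = 5, length = 1, mean = 5/1 ≈ 5.000
  cycle 1 → 1: weight = 1, length = 1, mean = 1/1 ≈ 1.000
  cycle 0 → 1 → 0: weight = 17, length = 2, mean = 17/2 ≈ 8.500
  cycle 1 → 0 → 1: weight = 17, length = 2, mean = 17/2 ≈ 8.500
Minimum mean = 1.000, attained e.g. along the cycle 1 → 1 with weight 1 and length 1. So λ(A) = 1/1 = 1.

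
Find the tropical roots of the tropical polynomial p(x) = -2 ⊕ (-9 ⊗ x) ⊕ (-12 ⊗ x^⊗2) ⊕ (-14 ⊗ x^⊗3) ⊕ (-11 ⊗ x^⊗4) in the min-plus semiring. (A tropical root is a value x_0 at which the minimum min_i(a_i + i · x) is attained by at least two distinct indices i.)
Roots: {-3, 2, 3, 7}

Each tropical root is a break point of the lower envelope of the lines y = a_i + i · x (there are 5 lines, with slopes 0, 1, ..., 4). Only the lines that attain the minimum somewhere contribute to roots; other lines are dominated. Here the surviving (envelope) indices are i = 4, i = 3, i = 2, i = 1, i = 0.
Intersections between consecutive envelope lines give the roots: for adjacent envelope indices i < j the intersection is x = (a_i − a_j) / (j − i). Reading off the sorted break points: {-3, 2, 3, 7}.
Verification: at each break x_0, at least two indices attain the minimum of min_i(a_i + i · x_0).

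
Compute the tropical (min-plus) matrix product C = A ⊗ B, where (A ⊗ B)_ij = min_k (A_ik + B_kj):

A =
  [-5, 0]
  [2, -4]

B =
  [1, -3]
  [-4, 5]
A ⊗ B =
  [-4, -8]
  [-8, -1]

Apply the min-plus product entry-by-entry:
  C[0][0] = min over k of (A[0][0] + B[0][0] = -5 + 1 = -4, A[0][1] + B[1][0] = 0 + -4 = -4) = -4 (attained at k = 0)
  C[0][1] = min over k of (A[0][0] + B[0][1] = -5 + -3 = -8, A[0][1] + B[1][1] = 0 + 5 = 5) = -8 (attained at k = 0)
  C[1][0] = min over k of (A[1][0] + B[0][0] = 2 + 1 = 3, A[1][1] + B[1][0] = -4 + -4 = -8) = -8 (attained at k = 1)
  C[1][1] = min over k of (A[1][0] + B[0][1] = 2 + -3 = -1, A[1][1] + B[1][1] = -4 + 5 = 1) = -1 (attained at k = 0)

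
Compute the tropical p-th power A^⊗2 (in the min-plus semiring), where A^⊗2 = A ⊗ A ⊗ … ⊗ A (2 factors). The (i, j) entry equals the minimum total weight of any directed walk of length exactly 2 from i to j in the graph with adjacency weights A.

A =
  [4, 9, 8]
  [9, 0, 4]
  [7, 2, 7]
A^⊗2 =
  [8, 9, 12]
  [9, 0, 4]
  [11, 2, 6]

Each entry (A^⊗2)_ij equals the minimum over all length-2 walks i = v_0 → v_1 → … → v_2 = j of Σ_t A[v_t][v_{t+1}]. For example, for (i, j) = (0, 2) we minimise over 3 possible intermediate vertex sequences; the minimum is 12, attained along the walk 0 → 0 → 2.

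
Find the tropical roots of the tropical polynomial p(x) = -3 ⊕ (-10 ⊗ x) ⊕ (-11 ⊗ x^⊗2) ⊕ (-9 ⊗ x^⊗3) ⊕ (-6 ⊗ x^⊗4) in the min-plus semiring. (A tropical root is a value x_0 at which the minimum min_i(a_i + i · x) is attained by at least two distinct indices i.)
Roots: {-3, -2, 1, 7}

Each tropical root is a break point of the lower envelope of the lines y = a_i + i · x (there are 5 lines, with slopes 0, 1, ..., 4). Only the lines that attain the minimum somewhere contribute to roots; other lines are dominated. Here the surviving (envelope) indices are i = 4, i = 3, i = 2, i = 1, i = 0.
Intersections between consecutive envelope lines give the roots: for adjacent envelope indices i < j the intersection is x = (a_i − a_j) / (j − i). Reading off the sorted break points: {-3, -2, 1, 7}.
Verification: at each break x_0, at least two indices attain the minimum of min_i(a_i + i · x_0).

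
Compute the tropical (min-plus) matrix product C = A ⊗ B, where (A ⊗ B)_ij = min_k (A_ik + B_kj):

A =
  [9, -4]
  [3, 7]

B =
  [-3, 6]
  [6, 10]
A ⊗ B =
  [2, 6]
  [0, 9]

Apply the min-plus product entry-by-entry:
  C[0][0] = min over k of (A[0][0] + B[0][0] = 9 + -3 = 6, A[0][1] + B[1][0] = -4 + 6 = 2) = 2 (attained at k = 1)
  C[0][1] = min over k of (A[0][0] + B[0][1] = 9 + 6 = 15, A[0][1] + B[1][1] = -4 + 10 = 6) = 6 (attained at k = 1)
  C[1][0] = min over k of (A[1][0] + B[0][0] = 3 + -3 = 0, A[1][1] + B[1][0] = 7 + 6 = 13) = 0 (attained at k = 0)
  C[1][1] = min over k of (A[1][0] + B[0][1] = 3 + 6 = 9, A[1][1] + B[1][1] = 7 + 10 = 17) = 9 (attained at k = 0)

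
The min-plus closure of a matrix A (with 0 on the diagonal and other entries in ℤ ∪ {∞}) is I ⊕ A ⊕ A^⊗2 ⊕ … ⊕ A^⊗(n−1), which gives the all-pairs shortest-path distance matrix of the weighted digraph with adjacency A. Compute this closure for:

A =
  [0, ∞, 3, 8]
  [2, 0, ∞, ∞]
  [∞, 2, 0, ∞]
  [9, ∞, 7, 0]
Closure =
  [0, 5, 3, 8]
  [2, 0, 5, 10]
  [4, 2, 0, 12]
  [9, 9, 7, 0]

This is the Floyd-Warshall all-pairs shortest-path computation. For each intermediate vertex k = 0, 1, …, 3, update dist[i][j] ← min(dist[i][j], dist[i][k] + dist[k][j]). The final matrix gives, for each (i, j), the minimum total weight of any directed path from i to j (possibly empty when i = j).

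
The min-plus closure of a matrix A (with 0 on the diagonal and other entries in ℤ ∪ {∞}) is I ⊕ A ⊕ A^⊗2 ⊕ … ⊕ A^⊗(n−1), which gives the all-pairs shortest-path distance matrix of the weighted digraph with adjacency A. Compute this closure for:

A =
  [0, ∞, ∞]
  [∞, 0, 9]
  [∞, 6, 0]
Closure =
  [0, ∞, ∞]
  [∞, 0, 9]
  [∞, 6, 0]

This is the Floyd-Warshall all-pairs shortest-path computation. For each intermediate vertex k = 0, 1, …, 2, update dist[i][j] ← min(dist[i][j], dist[i][k] + dist[k][j]). The final matrix gives, for each (i, j), the minimum total weight of any directed path from i to j (possibly empty when i = j).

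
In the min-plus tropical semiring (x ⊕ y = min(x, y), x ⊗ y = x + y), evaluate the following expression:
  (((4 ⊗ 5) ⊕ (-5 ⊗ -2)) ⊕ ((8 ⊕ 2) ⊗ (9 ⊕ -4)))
(((4 ⊗ 5) ⊕ (-5 ⊗ -2)) ⊕ ((8 ⊕ 2) ⊗ (9 ⊕ -4))) = -7

Expand innermost to outermost. Recall ⊕ takes the minimum of its arguments and ⊗ takes their sum. Working out the expression (((4 ⊗ 5) ⊕ (-5 ⊗ -2)) ⊕ ((8 ⊕ 2) ⊗ (9 ⊕ -4))) gives -7.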